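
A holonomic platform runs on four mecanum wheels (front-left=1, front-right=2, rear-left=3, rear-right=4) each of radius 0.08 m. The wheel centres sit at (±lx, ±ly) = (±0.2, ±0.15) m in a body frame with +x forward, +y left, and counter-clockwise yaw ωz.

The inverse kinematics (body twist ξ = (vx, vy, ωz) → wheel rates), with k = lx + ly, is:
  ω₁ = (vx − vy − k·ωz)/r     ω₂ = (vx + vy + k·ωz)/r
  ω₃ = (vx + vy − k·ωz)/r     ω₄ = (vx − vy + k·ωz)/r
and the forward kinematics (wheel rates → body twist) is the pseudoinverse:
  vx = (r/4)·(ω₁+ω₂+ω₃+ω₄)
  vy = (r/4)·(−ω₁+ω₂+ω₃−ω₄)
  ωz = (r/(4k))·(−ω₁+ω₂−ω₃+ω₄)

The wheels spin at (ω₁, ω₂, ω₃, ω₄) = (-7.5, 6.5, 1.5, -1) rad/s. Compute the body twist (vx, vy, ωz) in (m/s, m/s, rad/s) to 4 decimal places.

k = lx + ly = 0.2 + 0.15 = 0.3500
ω₁+ω₂+ω₃+ω₄ = -0.5000  →  vx = (0.08/4)·-0.5000 = -0.0100
−ω₁+ω₂+ω₃−ω₄ = 16.5000  →  vy = (0.08/4)·16.5000 = 0.3300
−ω₁+ω₂−ω₃+ω₄ = 11.5000  →  ωz = (0.08/1.4000)·11.5000 = 0.6571

(-0.0100, 0.3300, 0.6571)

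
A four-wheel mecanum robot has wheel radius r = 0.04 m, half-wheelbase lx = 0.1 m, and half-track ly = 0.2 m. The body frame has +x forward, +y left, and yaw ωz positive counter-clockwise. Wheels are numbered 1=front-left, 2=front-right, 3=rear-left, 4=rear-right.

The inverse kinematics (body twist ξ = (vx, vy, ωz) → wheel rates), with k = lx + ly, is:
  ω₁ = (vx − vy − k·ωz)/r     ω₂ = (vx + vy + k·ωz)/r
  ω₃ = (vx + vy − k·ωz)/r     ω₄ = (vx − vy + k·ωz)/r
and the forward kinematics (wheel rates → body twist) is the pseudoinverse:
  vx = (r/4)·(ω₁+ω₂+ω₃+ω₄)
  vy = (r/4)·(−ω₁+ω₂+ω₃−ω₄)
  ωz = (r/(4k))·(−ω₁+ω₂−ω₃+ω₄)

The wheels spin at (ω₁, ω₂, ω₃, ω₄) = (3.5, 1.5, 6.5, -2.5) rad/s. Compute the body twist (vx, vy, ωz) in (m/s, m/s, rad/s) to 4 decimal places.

k = lx + ly = 0.1 + 0.2 = 0.3000
ω₁+ω₂+ω₃+ω₄ = 9.0000  →  vx = (0.04/4)·9.0000 = 0.0900
−ω₁+ω₂+ω₃−ω₄ = 7.0000  →  vy = (0.04/4)·7.0000 = 0.0700
−ω₁+ω₂−ω₃+ω₄ = -11.0000  →  ωz = (0.04/1.2000)·-11.0000 = -0.3667

(0.0900, 0.0700, -0.3667)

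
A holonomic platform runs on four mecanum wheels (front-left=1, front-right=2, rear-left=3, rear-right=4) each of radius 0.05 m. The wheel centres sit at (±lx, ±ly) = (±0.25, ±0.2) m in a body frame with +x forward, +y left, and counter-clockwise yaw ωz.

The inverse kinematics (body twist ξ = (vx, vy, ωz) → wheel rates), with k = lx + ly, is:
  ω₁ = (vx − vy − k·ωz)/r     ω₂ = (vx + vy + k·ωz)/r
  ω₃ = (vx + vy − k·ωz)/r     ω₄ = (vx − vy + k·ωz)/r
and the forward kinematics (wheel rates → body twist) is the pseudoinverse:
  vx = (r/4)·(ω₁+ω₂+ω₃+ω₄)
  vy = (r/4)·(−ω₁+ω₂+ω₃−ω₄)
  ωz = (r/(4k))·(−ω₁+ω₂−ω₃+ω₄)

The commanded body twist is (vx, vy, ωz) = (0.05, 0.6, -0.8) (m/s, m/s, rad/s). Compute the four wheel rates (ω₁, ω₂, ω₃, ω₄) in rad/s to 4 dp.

(-3.8000, 5.8000, 20.2000, -18.2000)

k = lx + ly = 0.25 + 0.2 = 0.4500;  k·ωz = 0.4500·-0.8 = -0.3600
ω₁ (FL) = (vx − vy − k·ωz)/r = -0.1900/0.05 = -3.8000
ω₂ (FR) = (vx + vy + k·ωz)/r = 0.2900/0.05 = 5.8000
ω₃ (RL) = (vx + vy − k·ωz)/r = 1.0100/0.05 = 20.2000
ω₄ (RR) = (vx − vy + k·ωz)/r = -0.9100/0.05 = -18.2000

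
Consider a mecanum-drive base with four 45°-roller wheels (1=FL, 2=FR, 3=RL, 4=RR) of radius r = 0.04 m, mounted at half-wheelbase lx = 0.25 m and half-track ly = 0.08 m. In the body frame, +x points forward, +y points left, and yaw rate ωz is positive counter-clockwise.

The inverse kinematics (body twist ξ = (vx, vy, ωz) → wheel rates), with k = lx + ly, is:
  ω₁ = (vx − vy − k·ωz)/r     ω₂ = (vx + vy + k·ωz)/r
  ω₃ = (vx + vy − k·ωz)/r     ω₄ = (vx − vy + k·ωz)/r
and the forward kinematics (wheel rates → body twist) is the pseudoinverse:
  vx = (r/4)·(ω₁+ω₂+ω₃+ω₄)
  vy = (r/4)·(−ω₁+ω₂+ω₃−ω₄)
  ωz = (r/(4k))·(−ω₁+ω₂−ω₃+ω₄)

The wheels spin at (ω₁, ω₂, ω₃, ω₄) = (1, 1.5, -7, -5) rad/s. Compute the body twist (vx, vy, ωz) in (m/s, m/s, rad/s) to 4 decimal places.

(-0.0950, -0.0150, 0.0758)

k = lx + ly = 0.25 + 0.08 = 0.3300
ω₁+ω₂+ω₃+ω₄ = -9.5000  →  vx = (0.04/4)·-9.5000 = -0.0950
−ω₁+ω₂+ω₃−ω₄ = -1.5000  →  vy = (0.04/4)·-1.5000 = -0.0150
−ω₁+ω₂−ω₃+ω₄ = 2.5000  →  ωz = (0.04/1.3200)·2.5000 = 0.0758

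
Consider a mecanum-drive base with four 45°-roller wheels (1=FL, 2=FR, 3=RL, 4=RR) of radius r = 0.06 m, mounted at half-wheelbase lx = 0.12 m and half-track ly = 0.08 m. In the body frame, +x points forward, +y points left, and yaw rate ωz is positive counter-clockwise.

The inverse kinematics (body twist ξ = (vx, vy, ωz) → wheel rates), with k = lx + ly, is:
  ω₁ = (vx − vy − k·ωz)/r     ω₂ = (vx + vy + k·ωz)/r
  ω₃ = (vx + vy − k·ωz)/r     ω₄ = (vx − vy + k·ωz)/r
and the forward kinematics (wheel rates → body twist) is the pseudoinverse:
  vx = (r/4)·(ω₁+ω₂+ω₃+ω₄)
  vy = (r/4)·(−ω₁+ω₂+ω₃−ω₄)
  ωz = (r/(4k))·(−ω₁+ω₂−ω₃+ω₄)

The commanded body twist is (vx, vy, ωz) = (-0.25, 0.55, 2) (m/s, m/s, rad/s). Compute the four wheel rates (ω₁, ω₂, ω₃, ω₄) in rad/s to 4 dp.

k = lx + ly = 0.12 + 0.08 = 0.2000;  k·ωz = 0.2000·2 = 0.4000
ω₁ (FL) = (vx − vy − k·ωz)/r = -1.2000/0.06 = -20.0000
ω₂ (FR) = (vx + vy + k·ωz)/r = 0.7000/0.06 = 11.6667
ω₃ (RL) = (vx + vy − k·ωz)/r = -0.1000/0.06 = -1.6667
ω₄ (RR) = (vx − vy + k·ωz)/r = -0.4000/0.06 = -6.6667

(-20.0000, 11.6667, -1.6667, -6.6667)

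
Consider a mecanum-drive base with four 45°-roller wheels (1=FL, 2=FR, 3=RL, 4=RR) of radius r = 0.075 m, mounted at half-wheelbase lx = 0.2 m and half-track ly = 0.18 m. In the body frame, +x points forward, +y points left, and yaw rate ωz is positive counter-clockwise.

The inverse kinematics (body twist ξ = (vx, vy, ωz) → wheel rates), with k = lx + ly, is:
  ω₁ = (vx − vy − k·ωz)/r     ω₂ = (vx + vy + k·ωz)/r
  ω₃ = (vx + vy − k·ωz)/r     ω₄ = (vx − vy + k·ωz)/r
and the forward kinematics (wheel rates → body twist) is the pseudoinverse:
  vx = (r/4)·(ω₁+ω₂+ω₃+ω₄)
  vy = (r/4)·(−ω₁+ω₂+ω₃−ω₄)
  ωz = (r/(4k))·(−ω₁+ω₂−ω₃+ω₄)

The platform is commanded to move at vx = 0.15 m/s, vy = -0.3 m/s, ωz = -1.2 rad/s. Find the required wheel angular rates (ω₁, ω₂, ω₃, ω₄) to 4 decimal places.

k = lx + ly = 0.2 + 0.18 = 0.3800;  k·ωz = 0.3800·-1.2 = -0.4560
ω₁ (FL) = (vx − vy − k·ωz)/r = 0.9060/0.075 = 12.0800
ω₂ (FR) = (vx + vy + k·ωz)/r = -0.6060/0.075 = -8.0800
ω₃ (RL) = (vx + vy − k·ωz)/r = 0.3060/0.075 = 4.0800
ω₄ (RR) = (vx − vy + k·ωz)/r = -0.0060/0.075 = -0.0800

(12.0800, -8.0800, 4.0800, -0.0800)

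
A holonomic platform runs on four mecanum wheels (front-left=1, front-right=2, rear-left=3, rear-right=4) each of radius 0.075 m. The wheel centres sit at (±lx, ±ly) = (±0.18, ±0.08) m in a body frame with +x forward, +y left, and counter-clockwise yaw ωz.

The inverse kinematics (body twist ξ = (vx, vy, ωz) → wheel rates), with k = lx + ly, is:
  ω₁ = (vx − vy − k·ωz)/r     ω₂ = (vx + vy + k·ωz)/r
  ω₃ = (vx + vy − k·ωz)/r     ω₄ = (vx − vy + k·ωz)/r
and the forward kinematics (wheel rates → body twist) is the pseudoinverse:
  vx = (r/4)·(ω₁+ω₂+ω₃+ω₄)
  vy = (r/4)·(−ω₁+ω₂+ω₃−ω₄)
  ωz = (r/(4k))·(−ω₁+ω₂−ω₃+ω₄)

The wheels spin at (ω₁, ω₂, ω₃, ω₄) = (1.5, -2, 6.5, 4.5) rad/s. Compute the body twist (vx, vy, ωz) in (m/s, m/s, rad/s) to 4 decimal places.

k = lx + ly = 0.18 + 0.08 = 0.2600
ω₁+ω₂+ω₃+ω₄ = 10.5000  →  vx = (0.075/4)·10.5000 = 0.1969
−ω₁+ω₂+ω₃−ω₄ = -1.5000  →  vy = (0.075/4)·-1.5000 = -0.0281
−ω₁+ω₂−ω₃+ω₄ = -5.5000  →  ωz = (0.075/1.0400)·-5.5000 = -0.3966

(0.1969, -0.0281, -0.3966)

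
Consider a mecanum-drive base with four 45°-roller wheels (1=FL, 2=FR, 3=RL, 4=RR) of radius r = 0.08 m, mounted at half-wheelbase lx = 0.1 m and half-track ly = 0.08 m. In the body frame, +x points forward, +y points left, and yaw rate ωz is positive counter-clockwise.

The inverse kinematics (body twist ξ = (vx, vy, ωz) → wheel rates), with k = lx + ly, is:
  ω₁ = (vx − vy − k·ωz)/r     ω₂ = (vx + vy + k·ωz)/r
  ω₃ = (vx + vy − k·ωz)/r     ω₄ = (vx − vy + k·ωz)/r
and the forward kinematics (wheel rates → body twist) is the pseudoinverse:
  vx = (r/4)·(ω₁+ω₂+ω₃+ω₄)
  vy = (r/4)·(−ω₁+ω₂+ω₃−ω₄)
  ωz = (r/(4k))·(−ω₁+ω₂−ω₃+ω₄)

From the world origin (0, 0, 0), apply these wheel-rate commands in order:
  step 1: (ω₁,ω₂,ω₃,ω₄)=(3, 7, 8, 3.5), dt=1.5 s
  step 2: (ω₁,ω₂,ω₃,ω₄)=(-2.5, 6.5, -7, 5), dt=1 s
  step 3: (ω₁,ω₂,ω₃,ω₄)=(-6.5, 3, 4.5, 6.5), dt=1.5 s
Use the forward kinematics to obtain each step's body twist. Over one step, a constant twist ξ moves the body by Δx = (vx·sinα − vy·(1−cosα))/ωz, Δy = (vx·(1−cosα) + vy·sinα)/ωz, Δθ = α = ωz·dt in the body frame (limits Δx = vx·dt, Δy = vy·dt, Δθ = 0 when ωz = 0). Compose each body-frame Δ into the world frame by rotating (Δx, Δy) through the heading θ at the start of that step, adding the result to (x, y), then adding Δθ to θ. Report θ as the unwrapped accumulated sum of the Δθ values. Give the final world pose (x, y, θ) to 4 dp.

(0.5325, 0.0291, 4.1667)

step 1: ξ=(vx,vy,ωz)=(0.4300, 0.1700, -0.0556), dt=1.5 → body Δ=(0.6549, 0.2278, -0.0833) → world pose (0.6549, 0.2278, -0.0833)
step 2: ξ=(vx,vy,ωz)=(0.0400, -0.0600, 2.3333), dt=1.0 → body Δ=(0.0559, 0.0104, 2.3333) → world pose (0.7114, 0.2335, 2.2500)
step 3: ξ=(vx,vy,ωz)=(0.1500, 0.1500, 1.2778), dt=1.5 → body Δ=(-0.0467, 0.2676, 1.9167) → world pose (0.5325, 0.0291, 4.1667)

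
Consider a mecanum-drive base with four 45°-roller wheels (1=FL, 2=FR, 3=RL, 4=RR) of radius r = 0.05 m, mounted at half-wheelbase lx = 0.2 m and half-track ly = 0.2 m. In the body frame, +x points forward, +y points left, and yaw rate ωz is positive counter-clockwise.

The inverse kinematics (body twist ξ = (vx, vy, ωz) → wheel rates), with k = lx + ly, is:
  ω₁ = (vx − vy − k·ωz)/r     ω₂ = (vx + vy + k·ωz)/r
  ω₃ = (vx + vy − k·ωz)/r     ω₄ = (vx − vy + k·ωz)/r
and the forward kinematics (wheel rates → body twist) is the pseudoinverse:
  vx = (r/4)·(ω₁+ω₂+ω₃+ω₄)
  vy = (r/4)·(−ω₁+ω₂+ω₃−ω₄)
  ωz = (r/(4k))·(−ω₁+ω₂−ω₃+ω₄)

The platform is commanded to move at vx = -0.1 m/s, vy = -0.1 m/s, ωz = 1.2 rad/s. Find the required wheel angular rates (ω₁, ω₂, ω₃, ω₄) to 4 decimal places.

(-9.6000, 5.6000, -13.6000, 9.6000)

k = lx + ly = 0.2 + 0.2 = 0.4000;  k·ωz = 0.4000·1.2 = 0.4800
ω₁ (FL) = (vx − vy − k·ωz)/r = -0.4800/0.05 = -9.6000
ω₂ (FR) = (vx + vy + k·ωz)/r = 0.2800/0.05 = 5.6000
ω₃ (RL) = (vx + vy − k·ωz)/r = -0.6800/0.05 = -13.6000
ω₄ (RR) = (vx − vy + k·ωz)/r = 0.4800/0.05 = 9.6000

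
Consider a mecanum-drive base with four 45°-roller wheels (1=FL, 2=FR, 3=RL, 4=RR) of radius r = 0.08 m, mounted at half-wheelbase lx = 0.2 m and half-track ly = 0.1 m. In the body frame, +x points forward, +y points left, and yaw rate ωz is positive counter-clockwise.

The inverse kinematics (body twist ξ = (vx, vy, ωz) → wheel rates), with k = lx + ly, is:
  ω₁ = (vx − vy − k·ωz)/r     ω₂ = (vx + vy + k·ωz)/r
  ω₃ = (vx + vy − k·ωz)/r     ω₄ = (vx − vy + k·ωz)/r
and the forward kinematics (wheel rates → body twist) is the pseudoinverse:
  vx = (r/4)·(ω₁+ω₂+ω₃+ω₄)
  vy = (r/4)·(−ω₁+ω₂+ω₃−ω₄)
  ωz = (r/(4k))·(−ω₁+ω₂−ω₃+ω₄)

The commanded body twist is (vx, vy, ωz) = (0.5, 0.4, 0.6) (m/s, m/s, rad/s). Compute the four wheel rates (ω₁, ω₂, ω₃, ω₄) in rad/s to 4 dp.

(-1.0000, 13.5000, 9.0000, 3.5000)

k = lx + ly = 0.2 + 0.1 = 0.3000;  k·ωz = 0.3000·0.6 = 0.1800
ω₁ (FL) = (vx − vy − k·ωz)/r = -0.0800/0.08 = -1.0000
ω₂ (FR) = (vx + vy + k·ωz)/r = 1.0800/0.08 = 13.5000
ω₃ (RL) = (vx + vy − k·ωz)/r = 0.7200/0.08 = 9.0000
ω₄ (RR) = (vx − vy + k·ωz)/r = 0.2800/0.08 = 3.5000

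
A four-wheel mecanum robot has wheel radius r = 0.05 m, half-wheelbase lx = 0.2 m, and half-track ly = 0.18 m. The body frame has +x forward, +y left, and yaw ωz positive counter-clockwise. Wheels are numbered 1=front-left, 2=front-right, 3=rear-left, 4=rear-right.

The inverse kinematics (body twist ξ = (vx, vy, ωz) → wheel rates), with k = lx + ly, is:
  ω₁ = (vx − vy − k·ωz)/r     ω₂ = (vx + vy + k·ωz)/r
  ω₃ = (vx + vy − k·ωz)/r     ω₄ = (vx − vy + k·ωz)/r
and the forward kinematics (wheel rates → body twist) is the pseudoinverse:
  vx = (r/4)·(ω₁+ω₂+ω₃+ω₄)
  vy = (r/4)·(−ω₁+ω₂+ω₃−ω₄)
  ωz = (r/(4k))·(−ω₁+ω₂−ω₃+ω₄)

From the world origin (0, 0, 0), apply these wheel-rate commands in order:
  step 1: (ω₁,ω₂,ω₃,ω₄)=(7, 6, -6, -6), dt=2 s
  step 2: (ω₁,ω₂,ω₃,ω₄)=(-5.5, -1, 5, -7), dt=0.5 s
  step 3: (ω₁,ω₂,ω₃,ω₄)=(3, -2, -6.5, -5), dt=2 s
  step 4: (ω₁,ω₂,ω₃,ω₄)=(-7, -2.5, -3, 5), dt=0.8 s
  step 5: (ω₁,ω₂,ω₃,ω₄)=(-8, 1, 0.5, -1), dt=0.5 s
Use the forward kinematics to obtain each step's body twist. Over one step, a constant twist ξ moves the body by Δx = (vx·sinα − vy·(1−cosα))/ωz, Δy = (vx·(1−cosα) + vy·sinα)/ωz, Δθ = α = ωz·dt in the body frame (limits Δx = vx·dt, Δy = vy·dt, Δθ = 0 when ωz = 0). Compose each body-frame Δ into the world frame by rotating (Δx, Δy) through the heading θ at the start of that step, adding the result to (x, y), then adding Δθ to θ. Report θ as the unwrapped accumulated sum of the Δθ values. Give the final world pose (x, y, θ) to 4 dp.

step 1: ξ=(vx,vy,ωz)=(0.0125, -0.0125, -0.0329), dt=2.0 → body Δ=(0.0242, -0.0258, -0.0658) → world pose (0.0242, -0.0258, -0.0658)
step 2: ξ=(vx,vy,ωz)=(-0.1063, 0.2063, -0.2467), dt=0.5 → body Δ=(-0.0466, 0.1061, -0.1234) → world pose (-0.0154, 0.0832, -0.1891)
step 3: ξ=(vx,vy,ωz)=(-0.1313, -0.0813, -0.1151), dt=2.0 → body Δ=(-0.2788, -0.1310, -0.2303) → world pose (-0.3139, 0.0069, -0.4194)
step 4: ξ=(vx,vy,ωz)=(-0.0938, -0.0437, 0.4112), dt=0.8 → body Δ=(-0.0679, -0.0466, 0.3289) → world pose (-0.3949, -0.0079, -0.0905)
step 5: ξ=(vx,vy,ωz)=(-0.0938, 0.1313, 0.2467), dt=0.5 → body Δ=(-0.0508, 0.0626, 0.1234) → world pose (-0.4398, 0.0590, 0.0329)

(-0.4398, 0.0590, 0.0329)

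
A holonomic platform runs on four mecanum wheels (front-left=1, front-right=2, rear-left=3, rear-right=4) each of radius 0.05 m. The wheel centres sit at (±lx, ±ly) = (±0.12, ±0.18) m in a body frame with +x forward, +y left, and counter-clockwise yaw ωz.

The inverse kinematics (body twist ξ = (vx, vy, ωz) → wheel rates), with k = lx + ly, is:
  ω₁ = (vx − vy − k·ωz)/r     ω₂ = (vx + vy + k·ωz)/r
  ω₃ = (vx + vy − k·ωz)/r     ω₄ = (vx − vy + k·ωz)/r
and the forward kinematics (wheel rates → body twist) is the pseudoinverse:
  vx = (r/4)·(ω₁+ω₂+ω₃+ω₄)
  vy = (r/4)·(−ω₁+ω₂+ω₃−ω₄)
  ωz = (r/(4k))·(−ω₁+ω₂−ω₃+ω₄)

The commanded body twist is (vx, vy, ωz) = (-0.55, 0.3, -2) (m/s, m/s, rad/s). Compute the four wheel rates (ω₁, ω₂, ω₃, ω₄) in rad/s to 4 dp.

k = lx + ly = 0.12 + 0.18 = 0.3000;  k·ωz = 0.3000·-2 = -0.6000
ω₁ (FL) = (vx − vy − k·ωz)/r = -0.2500/0.05 = -5.0000
ω₂ (FR) = (vx + vy + k·ωz)/r = -0.8500/0.05 = -17.0000
ω₃ (RL) = (vx + vy − k·ωz)/r = 0.3500/0.05 = 7.0000
ω₄ (RR) = (vx − vy + k·ωz)/r = -1.4500/0.05 = -29.0000

(-5.0000, -17.0000, 7.0000, -29.0000)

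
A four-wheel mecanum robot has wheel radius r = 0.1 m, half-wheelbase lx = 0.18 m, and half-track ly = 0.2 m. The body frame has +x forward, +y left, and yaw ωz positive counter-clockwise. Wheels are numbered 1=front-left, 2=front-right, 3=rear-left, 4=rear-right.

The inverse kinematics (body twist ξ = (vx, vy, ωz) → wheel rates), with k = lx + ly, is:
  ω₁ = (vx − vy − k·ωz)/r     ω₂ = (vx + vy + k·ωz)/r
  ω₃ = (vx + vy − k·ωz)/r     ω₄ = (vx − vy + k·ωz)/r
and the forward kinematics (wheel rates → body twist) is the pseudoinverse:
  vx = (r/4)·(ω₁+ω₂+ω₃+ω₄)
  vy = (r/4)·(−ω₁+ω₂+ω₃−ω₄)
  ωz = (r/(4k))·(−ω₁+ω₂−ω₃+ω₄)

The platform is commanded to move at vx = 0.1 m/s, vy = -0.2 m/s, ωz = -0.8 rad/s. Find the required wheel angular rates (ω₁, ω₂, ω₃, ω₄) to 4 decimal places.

k = lx + ly = 0.18 + 0.2 = 0.3800;  k·ωz = 0.3800·-0.8 = -0.3040
ω₁ (FL) = (vx − vy − k·ωz)/r = 0.6040/0.1 = 6.0400
ω₂ (FR) = (vx + vy + k·ωz)/r = -0.4040/0.1 = -4.0400
ω₃ (RL) = (vx + vy − k·ωz)/r = 0.2040/0.1 = 2.0400
ω₄ (RR) = (vx − vy + k·ωz)/r = -0.0040/0.1 = -0.0400

(6.0400, -4.0400, 2.0400, -0.0400)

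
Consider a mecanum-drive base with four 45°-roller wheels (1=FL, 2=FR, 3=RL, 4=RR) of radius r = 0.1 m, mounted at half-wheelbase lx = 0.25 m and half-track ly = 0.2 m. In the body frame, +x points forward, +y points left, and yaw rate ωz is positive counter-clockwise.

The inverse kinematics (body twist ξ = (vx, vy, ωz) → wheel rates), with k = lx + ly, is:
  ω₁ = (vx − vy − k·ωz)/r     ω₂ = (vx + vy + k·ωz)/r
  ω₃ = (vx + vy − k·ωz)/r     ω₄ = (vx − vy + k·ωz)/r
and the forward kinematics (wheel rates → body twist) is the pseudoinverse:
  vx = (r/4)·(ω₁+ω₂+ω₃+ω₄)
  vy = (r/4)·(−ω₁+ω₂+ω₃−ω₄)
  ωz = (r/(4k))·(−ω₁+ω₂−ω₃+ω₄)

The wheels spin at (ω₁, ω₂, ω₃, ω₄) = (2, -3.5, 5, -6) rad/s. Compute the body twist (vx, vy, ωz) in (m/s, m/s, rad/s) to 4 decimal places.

k = lx + ly = 0.25 + 0.2 = 0.4500
ω₁+ω₂+ω₃+ω₄ = -2.5000  →  vx = (0.1/4)·-2.5000 = -0.0625
−ω₁+ω₂+ω₃−ω₄ = 5.5000  →  vy = (0.1/4)·5.5000 = 0.1375
−ω₁+ω₂−ω₃+ω₄ = -16.5000  →  ωz = (0.1/1.8000)·-16.5000 = -0.9167

(-0.0625, 0.1375, -0.9167)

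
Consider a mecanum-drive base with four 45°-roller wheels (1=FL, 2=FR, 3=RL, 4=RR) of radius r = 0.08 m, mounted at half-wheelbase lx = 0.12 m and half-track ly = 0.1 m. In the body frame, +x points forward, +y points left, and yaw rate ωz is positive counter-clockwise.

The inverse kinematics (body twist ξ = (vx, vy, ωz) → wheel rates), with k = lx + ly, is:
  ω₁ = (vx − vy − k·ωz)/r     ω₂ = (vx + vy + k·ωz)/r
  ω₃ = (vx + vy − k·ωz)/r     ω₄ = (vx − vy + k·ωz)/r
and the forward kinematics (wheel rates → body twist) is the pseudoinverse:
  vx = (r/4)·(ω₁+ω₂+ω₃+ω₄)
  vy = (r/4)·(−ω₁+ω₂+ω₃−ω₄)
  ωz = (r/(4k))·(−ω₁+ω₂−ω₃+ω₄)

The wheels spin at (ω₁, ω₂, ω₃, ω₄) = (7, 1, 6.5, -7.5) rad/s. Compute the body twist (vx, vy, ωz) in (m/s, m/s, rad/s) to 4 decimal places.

(0.1400, 0.1600, -1.8182)

k = lx + ly = 0.12 + 0.1 = 0.2200
ω₁+ω₂+ω₃+ω₄ = 7.0000  →  vx = (0.08/4)·7.0000 = 0.1400
−ω₁+ω₂+ω₃−ω₄ = 8.0000  →  vy = (0.08/4)·8.0000 = 0.1600
−ω₁+ω₂−ω₃+ω₄ = -20.0000  →  ωz = (0.08/0.8800)·-20.0000 = -1.8182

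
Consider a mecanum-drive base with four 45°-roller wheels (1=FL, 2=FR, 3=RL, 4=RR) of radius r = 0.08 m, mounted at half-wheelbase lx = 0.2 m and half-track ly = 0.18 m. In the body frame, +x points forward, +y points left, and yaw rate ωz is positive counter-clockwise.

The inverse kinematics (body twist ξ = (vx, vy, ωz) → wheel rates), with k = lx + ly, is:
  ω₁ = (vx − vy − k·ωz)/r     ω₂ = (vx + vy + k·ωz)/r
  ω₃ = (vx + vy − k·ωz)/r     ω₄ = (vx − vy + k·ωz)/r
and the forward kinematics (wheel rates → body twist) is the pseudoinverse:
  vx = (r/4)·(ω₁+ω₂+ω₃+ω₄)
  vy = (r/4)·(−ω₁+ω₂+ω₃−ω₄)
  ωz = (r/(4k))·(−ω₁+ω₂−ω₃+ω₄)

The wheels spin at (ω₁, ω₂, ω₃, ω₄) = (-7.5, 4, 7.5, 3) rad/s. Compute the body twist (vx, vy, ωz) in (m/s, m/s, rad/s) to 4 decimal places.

(0.1400, 0.3200, 0.3684)

k = lx + ly = 0.2 + 0.18 = 0.3800
ω₁+ω₂+ω₃+ω₄ = 7.0000  →  vx = (0.08/4)·7.0000 = 0.1400
−ω₁+ω₂+ω₃−ω₄ = 16.0000  →  vy = (0.08/4)·16.0000 = 0.3200
−ω₁+ω₂−ω₃+ω₄ = 7.0000  →  ωz = (0.08/1.5200)·7.0000 = 0.3684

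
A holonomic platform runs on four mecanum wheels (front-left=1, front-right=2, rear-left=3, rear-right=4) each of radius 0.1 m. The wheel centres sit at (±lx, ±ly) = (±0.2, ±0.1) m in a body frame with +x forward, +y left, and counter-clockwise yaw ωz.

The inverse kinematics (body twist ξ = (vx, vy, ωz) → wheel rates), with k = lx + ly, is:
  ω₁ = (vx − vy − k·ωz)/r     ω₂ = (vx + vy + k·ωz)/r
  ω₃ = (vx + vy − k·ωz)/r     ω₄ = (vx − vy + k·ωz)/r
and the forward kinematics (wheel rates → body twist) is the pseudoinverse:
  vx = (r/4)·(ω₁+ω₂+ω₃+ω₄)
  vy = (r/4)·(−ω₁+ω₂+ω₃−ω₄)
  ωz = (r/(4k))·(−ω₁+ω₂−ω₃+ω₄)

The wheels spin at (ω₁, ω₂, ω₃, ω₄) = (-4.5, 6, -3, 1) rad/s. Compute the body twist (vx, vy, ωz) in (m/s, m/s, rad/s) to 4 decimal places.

(-0.0125, 0.1625, 1.2083)

k = lx + ly = 0.2 + 0.1 = 0.3000
ω₁+ω₂+ω₃+ω₄ = -0.5000  →  vx = (0.1/4)·-0.5000 = -0.0125
−ω₁+ω₂+ω₃−ω₄ = 6.5000  →  vy = (0.1/4)·6.5000 = 0.1625
−ω₁+ω₂−ω₃+ω₄ = 14.5000  →  ωz = (0.1/1.2000)·14.5000 = 1.2083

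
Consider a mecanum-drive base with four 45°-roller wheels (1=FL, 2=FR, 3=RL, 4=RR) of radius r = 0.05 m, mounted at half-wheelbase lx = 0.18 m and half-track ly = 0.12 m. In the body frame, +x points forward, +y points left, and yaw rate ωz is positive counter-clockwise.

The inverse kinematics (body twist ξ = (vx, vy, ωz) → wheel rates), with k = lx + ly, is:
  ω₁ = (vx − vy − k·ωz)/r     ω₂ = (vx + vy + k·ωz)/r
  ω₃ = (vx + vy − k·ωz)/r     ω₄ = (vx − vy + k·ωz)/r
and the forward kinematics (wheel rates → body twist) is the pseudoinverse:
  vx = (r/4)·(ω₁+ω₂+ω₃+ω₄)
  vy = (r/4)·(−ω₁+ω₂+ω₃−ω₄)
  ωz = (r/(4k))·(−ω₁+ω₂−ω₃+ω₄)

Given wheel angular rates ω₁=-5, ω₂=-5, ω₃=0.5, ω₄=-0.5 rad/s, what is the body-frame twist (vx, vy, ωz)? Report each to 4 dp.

(-0.1250, 0.0125, -0.0417)

k = lx + ly = 0.18 + 0.12 = 0.3000
ω₁+ω₂+ω₃+ω₄ = -10.0000  →  vx = (0.05/4)·-10.0000 = -0.1250
−ω₁+ω₂+ω₃−ω₄ = 1.0000  →  vy = (0.05/4)·1.0000 = 0.0125
−ω₁+ω₂−ω₃+ω₄ = -1.0000  →  ωz = (0.05/1.2000)·-1.0000 = -0.0417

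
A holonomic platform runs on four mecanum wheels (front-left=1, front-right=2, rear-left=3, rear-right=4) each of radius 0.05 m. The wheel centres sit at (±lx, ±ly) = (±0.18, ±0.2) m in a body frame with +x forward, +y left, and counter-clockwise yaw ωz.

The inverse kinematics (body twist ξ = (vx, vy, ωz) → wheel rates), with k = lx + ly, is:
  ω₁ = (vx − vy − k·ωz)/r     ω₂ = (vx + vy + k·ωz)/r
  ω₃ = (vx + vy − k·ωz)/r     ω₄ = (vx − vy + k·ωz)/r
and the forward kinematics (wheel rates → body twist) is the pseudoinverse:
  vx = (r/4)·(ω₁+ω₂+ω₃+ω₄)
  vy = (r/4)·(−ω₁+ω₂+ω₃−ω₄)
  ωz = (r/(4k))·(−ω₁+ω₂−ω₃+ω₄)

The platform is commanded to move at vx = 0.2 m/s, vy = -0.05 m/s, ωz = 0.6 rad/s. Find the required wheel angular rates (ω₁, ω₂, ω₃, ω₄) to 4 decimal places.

k = lx + ly = 0.18 + 0.2 = 0.3800;  k·ωz = 0.3800·0.6 = 0.2280
ω₁ (FL) = (vx − vy − k·ωz)/r = 0.0220/0.05 = 0.4400
ω₂ (FR) = (vx + vy + k·ωz)/r = 0.3780/0.05 = 7.5600
ω₃ (RL) = (vx + vy − k·ωz)/r = -0.0780/0.05 = -1.5600
ω₄ (RR) = (vx − vy + k·ωz)/r = 0.4780/0.05 = 9.5600

(0.4400, 7.5600, -1.5600, 9.5600)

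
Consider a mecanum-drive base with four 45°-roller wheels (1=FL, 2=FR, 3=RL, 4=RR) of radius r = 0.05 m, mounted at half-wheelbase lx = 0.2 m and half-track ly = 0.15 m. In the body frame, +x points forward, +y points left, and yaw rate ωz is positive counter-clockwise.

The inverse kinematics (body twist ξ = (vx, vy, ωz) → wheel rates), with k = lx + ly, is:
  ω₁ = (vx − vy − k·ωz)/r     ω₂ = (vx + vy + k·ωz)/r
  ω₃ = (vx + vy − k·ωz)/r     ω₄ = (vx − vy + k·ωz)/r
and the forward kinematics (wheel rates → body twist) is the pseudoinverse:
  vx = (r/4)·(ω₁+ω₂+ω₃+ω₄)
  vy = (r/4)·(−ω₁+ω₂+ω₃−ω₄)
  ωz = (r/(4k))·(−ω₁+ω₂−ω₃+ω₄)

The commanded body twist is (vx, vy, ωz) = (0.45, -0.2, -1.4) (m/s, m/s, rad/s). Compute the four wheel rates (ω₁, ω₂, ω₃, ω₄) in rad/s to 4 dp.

k = lx + ly = 0.2 + 0.15 = 0.3500;  k·ωz = 0.3500·-1.4 = -0.4900
ω₁ (FL) = (vx − vy − k·ωz)/r = 1.1400/0.05 = 22.8000
ω₂ (FR) = (vx + vy + k·ωz)/r = -0.2400/0.05 = -4.8000
ω₃ (RL) = (vx + vy − k·ωz)/r = 0.7400/0.05 = 14.8000
ω₄ (RR) = (vx − vy + k·ωz)/r = 0.1600/0.05 = 3.2000

(22.8000, -4.8000, 14.8000, 3.2000)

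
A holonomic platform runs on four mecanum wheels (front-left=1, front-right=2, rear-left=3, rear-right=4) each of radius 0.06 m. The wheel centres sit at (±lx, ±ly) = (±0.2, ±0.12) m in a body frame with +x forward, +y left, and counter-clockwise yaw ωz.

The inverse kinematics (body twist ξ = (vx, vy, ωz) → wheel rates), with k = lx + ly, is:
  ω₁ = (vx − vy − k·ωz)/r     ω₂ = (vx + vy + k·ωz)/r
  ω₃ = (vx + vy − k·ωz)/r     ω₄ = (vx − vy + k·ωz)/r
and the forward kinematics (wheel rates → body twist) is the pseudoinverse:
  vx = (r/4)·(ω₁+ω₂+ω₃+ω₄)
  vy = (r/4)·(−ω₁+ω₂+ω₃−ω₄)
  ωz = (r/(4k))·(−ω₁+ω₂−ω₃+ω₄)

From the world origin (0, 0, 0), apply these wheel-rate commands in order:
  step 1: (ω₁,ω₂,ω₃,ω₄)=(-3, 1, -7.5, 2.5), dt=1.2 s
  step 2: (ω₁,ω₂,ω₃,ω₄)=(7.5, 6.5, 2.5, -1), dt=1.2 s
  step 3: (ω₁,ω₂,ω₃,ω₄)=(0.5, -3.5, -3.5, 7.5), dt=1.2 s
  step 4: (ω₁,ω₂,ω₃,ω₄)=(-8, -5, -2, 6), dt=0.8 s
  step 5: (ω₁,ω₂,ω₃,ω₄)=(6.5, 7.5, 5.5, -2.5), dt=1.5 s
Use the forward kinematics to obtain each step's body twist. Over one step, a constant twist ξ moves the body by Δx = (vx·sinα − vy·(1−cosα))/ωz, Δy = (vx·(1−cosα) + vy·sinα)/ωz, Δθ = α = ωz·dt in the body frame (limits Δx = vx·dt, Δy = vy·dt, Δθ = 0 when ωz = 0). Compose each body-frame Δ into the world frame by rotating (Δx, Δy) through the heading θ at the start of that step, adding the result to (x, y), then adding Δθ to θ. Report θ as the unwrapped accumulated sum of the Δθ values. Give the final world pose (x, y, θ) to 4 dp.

(0.3157, 0.1803, 0.8484)

step 1: ξ=(vx,vy,ωz)=(-0.1050, -0.0900, 0.6562), dt=1.2 → body Δ=(-0.0730, -0.1443, 0.7875) → world pose (-0.0730, -0.1443, 0.7875)
step 2: ξ=(vx,vy,ωz)=(0.2325, 0.0375, -0.2109), dt=1.2 → body Δ=(0.2817, 0.0094, -0.2531) → world pose (0.1191, 0.0620, 0.5344)
step 3: ξ=(vx,vy,ωz)=(0.0150, -0.2250, 0.3281), dt=1.2 → body Δ=(0.0700, -0.2596, 0.3937) → world pose (0.3116, -0.1258, 0.9281)
step 4: ξ=(vx,vy,ωz)=(-0.1350, -0.0750, 0.5156), dt=0.8 → body Δ=(-0.0928, -0.0803, 0.4125) → world pose (0.3202, -0.2481, 1.3406)
step 5: ξ=(vx,vy,ωz)=(0.2550, 0.1350, -0.3281), dt=1.5 → body Δ=(0.4161, 0.1022, -0.4922) → world pose (0.3157, 0.1803, 0.8484)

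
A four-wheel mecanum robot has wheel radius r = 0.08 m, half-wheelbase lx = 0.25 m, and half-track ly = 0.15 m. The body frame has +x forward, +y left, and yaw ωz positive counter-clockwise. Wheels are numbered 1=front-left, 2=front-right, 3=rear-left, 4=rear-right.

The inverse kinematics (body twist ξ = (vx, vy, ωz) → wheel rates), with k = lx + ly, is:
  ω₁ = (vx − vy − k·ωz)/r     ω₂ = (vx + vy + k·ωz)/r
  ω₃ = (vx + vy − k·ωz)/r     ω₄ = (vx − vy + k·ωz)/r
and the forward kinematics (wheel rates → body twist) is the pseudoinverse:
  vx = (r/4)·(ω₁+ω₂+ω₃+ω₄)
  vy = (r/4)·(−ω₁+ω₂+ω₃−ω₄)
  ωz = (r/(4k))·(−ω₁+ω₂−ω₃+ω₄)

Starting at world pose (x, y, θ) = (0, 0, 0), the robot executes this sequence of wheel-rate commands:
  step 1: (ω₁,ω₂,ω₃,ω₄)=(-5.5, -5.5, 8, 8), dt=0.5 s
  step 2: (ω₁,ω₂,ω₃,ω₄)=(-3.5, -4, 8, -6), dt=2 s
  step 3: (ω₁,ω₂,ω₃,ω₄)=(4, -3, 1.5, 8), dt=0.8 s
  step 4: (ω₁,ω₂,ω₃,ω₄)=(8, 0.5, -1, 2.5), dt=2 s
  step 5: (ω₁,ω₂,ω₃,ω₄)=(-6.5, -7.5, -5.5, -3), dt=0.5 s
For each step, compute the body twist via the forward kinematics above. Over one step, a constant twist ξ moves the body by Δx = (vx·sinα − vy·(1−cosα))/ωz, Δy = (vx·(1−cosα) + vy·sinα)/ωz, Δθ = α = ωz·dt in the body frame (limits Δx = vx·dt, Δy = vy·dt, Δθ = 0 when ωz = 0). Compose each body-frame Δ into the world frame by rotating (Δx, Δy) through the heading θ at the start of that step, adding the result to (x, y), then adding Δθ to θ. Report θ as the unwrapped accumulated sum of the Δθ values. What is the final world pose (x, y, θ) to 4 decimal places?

(-0.4148, 0.1861, -1.8325)

step 1: ξ=(vx,vy,ωz)=(0.1000, 0.0000, 0.0000), dt=0.5 → body Δ=(0.0500, 0.0000, 0.0000) → world pose (0.0500, 0.0000, 0.0000)
step 2: ξ=(vx,vy,ωz)=(-0.1100, 0.2700, -0.7250), dt=2.0 → body Δ=(0.1769, 0.5031, -1.4500) → world pose (0.2269, 0.5031, -1.4500)
step 3: ξ=(vx,vy,ωz)=(0.2100, -0.2700, -0.0250), dt=0.8 → body Δ=(0.1658, -0.2177, -0.0200) → world pose (0.0308, 0.3123, -1.4700)
step 4: ξ=(vx,vy,ωz)=(0.2000, -0.2200, -0.2000), dt=2.0 → body Δ=(0.3026, -0.5073, -0.4000) → world pose (-0.4435, -0.0398, -1.8700)
step 5: ξ=(vx,vy,ωz)=(-0.4500, -0.0700, 0.0750), dt=0.5 → body Δ=(-0.2243, -0.0392, 0.0375) → world pose (-0.4148, 0.1861, -1.8325)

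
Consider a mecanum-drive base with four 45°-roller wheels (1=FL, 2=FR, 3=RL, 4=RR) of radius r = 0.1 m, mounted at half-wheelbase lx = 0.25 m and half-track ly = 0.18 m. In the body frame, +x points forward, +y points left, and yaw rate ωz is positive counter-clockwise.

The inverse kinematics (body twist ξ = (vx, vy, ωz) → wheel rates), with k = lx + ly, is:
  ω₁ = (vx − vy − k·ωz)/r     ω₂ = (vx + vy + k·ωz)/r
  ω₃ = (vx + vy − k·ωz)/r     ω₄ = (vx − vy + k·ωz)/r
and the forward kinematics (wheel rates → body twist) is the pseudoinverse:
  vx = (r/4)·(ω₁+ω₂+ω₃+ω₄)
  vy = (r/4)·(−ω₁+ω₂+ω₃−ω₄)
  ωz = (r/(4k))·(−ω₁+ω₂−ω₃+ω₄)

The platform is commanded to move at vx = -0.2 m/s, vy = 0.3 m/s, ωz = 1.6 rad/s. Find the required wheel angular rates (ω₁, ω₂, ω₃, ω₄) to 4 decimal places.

k = lx + ly = 0.25 + 0.18 = 0.4300;  k·ωz = 0.4300·1.6 = 0.6880
ω₁ (FL) = (vx − vy − k·ωz)/r = -1.1880/0.1 = -11.8800
ω₂ (FR) = (vx + vy + k·ωz)/r = 0.7880/0.1 = 7.8800
ω₃ (RL) = (vx + vy − k·ωz)/r = -0.5880/0.1 = -5.8800
ω₄ (RR) = (vx − vy + k·ωz)/r = 0.1880/0.1 = 1.8800

(-11.8800, 7.8800, -5.8800, 1.8800)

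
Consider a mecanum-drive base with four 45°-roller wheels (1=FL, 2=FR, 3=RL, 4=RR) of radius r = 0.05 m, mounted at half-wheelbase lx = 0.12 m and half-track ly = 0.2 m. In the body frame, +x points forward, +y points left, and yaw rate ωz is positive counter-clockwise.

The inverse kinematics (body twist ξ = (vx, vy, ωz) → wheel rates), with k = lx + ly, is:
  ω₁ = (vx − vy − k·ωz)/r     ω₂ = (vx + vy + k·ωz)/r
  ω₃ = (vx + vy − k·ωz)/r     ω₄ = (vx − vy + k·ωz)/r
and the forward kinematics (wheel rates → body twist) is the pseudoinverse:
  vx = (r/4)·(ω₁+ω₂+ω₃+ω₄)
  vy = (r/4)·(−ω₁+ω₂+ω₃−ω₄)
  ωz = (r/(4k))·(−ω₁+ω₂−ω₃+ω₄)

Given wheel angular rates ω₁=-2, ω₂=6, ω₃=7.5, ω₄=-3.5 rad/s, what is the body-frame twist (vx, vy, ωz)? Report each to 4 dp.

k = lx + ly = 0.12 + 0.2 = 0.3200
ω₁+ω₂+ω₃+ω₄ = 8.0000  →  vx = (0.05/4)·8.0000 = 0.1000
−ω₁+ω₂+ω₃−ω₄ = 19.0000  →  vy = (0.05/4)·19.0000 = 0.2375
−ω₁+ω₂−ω₃+ω₄ = -3.0000  →  ωz = (0.05/1.2800)·-3.0000 = -0.1172

(0.1000, 0.2375, -0.1172)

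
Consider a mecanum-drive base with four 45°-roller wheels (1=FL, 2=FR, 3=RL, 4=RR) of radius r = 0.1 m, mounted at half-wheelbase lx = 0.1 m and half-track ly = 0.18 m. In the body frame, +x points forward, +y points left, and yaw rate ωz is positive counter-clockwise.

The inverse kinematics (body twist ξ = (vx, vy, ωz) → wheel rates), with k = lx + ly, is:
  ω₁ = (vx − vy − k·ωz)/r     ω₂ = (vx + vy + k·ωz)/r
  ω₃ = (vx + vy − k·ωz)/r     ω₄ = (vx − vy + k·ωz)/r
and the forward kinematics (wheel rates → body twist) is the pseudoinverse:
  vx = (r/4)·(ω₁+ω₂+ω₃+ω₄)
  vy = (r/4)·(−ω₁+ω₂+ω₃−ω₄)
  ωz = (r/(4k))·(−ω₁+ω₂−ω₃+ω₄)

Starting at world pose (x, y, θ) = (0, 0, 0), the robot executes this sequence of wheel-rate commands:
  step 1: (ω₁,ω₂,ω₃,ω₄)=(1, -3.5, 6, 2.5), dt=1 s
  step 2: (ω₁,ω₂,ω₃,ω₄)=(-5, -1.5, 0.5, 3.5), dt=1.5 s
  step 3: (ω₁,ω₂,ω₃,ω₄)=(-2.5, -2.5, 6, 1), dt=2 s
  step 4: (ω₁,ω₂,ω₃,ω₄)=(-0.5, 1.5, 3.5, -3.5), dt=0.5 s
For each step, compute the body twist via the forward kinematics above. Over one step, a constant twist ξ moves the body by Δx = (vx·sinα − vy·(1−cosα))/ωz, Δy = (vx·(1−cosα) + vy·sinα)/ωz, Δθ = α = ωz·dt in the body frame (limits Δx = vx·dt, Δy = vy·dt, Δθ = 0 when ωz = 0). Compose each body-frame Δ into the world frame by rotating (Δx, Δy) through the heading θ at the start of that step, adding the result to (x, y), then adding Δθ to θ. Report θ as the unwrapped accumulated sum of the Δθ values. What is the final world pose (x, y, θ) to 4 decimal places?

step 1: ξ=(vx,vy,ωz)=(0.1500, -0.0250, -0.7143), dt=1.0 → body Δ=(0.1290, -0.0743, -0.7143) → world pose (0.1290, -0.0743, -0.7143)
step 2: ξ=(vx,vy,ωz)=(-0.0625, 0.0125, 0.5804), dt=1.5 → body Δ=(-0.0900, -0.0218, 0.8705) → world pose (0.0467, -0.0318, 0.1563)
step 3: ξ=(vx,vy,ωz)=(0.0500, 0.1250, -0.4464), dt=2.0 → body Δ=(0.1916, 0.1763, -0.8929) → world pose (0.2086, 0.1722, -0.7366)
step 4: ξ=(vx,vy,ωz)=(0.0250, 0.2250, -0.4464), dt=0.5 → body Δ=(0.0249, 0.1102, -0.2232) → world pose (0.3010, 0.2371, -0.9598)

(0.3010, 0.2371, -0.9598)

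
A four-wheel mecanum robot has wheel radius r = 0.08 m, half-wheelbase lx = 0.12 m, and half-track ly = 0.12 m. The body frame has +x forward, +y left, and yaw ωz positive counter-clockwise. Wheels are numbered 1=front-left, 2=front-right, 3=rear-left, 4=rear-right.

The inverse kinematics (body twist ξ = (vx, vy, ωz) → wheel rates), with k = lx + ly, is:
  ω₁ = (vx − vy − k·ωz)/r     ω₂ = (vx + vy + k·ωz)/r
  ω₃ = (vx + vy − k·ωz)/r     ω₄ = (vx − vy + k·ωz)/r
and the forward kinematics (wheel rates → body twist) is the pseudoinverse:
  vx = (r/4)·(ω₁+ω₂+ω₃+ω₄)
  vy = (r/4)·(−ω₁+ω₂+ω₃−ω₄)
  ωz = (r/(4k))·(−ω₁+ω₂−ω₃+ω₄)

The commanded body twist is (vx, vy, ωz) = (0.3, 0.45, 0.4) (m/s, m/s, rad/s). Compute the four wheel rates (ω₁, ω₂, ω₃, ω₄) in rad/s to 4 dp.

(-3.0750, 10.5750, 8.1750, -0.6750)

k = lx + ly = 0.12 + 0.12 = 0.2400;  k·ωz = 0.2400·0.4 = 0.0960
ω₁ (FL) = (vx − vy − k·ωz)/r = -0.2460/0.08 = -3.0750
ω₂ (FR) = (vx + vy + k·ωz)/r = 0.8460/0.08 = 10.5750
ω₃ (RL) = (vx + vy − k·ωz)/r = 0.6540/0.08 = 8.1750
ω₄ (RR) = (vx − vy + k·ωz)/r = -0.0540/0.08 = -0.6750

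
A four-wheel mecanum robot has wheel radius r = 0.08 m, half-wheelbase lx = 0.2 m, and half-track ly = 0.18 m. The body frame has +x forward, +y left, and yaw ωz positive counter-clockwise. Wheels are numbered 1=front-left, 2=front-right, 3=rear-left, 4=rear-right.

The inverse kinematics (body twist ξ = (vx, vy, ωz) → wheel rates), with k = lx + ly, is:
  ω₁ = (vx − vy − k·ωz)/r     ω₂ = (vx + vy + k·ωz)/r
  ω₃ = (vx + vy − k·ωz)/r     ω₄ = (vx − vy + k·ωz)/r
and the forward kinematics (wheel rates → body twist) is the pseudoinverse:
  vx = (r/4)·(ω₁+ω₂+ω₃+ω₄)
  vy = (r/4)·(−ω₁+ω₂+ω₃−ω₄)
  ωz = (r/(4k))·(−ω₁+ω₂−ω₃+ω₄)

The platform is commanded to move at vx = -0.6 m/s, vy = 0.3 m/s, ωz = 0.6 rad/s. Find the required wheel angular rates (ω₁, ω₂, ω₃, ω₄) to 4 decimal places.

k = lx + ly = 0.2 + 0.18 = 0.3800;  k·ωz = 0.3800·0.6 = 0.2280
ω₁ (FL) = (vx − vy − k·ωz)/r = -1.1280/0.08 = -14.1000
ω₂ (FR) = (vx + vy + k·ωz)/r = -0.0720/0.08 = -0.9000
ω₃ (RL) = (vx + vy − k·ωz)/r = -0.5280/0.08 = -6.6000
ω₄ (RR) = (vx − vy + k·ωz)/r = -0.6720/0.08 = -8.4000

(-14.1000, -0.9000, -6.6000, -8.4000)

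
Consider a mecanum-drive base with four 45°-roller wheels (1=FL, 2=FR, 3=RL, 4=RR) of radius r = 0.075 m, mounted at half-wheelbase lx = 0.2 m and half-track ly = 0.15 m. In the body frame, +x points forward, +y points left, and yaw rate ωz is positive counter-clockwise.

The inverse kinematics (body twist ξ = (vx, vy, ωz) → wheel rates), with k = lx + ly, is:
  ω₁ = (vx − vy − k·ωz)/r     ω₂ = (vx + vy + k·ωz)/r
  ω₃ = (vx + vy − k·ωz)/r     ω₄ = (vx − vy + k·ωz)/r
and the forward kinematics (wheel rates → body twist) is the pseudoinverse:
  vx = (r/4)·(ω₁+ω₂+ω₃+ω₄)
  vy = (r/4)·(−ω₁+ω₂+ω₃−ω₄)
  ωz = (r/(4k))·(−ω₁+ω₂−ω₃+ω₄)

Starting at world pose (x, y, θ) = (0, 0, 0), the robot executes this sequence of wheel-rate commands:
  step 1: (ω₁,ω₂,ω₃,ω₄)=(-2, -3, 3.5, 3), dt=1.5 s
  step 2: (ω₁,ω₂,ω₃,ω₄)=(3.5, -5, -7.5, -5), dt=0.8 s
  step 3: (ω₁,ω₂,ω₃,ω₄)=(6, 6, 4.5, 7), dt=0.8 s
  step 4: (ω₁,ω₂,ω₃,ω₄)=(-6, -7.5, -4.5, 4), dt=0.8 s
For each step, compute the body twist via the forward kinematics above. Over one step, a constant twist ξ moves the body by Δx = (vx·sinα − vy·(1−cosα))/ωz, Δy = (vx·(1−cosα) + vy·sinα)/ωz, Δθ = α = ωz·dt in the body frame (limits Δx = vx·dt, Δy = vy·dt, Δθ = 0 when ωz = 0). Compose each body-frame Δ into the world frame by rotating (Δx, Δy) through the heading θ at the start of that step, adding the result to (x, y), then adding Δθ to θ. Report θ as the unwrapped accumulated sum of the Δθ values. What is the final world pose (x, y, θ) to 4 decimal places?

step 1: ξ=(vx,vy,ωz)=(0.0281, -0.0094, -0.0804), dt=1.5 → body Δ=(0.0412, -0.0166, -0.1205) → world pose (0.0412, -0.0166, -0.1205)
step 2: ξ=(vx,vy,ωz)=(-0.2625, -0.2062, -0.3214), dt=0.8 → body Δ=(-0.2288, -0.1363, -0.2571) → world pose (-0.2023, -0.1244, -0.3777)
step 3: ξ=(vx,vy,ωz)=(0.4406, -0.0469, 0.1339), dt=0.8 → body Δ=(0.3538, -0.0186, 0.1071) → world pose (0.1198, -0.2721, -0.2705)
step 4: ξ=(vx,vy,ωz)=(-0.2625, -0.1875, 0.3750), dt=0.8 → body Δ=(-0.1845, -0.1790, 0.3000) → world pose (-0.1059, -0.3953, 0.0295)

(-0.1059, -0.3953, 0.0295)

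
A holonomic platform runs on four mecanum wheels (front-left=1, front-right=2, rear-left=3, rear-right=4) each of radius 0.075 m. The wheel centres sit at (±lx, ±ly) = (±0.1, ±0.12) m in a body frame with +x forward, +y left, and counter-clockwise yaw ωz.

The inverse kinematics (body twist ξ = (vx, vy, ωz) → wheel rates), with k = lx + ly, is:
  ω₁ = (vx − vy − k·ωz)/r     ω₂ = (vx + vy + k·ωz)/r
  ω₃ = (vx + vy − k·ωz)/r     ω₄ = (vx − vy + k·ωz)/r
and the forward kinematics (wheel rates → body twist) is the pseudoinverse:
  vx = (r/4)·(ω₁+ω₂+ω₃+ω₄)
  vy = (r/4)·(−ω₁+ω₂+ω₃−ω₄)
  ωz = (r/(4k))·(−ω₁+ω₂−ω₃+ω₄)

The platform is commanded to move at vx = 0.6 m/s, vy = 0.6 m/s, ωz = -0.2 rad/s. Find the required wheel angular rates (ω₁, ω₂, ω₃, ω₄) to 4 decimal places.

k = lx + ly = 0.1 + 0.12 = 0.2200;  k·ωz = 0.2200·-0.2 = -0.0440
ω₁ (FL) = (vx − vy − k·ωz)/r = 0.0440/0.075 = 0.5867
ω₂ (FR) = (vx + vy + k·ωz)/r = 1.1560/0.075 = 15.4133
ω₃ (RL) = (vx + vy − k·ωz)/r = 1.2440/0.075 = 16.5867
ω₄ (RR) = (vx − vy + k·ωz)/r = -0.0440/0.075 = -0.5867

(0.5867, 15.4133, 16.5867, -0.5867)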